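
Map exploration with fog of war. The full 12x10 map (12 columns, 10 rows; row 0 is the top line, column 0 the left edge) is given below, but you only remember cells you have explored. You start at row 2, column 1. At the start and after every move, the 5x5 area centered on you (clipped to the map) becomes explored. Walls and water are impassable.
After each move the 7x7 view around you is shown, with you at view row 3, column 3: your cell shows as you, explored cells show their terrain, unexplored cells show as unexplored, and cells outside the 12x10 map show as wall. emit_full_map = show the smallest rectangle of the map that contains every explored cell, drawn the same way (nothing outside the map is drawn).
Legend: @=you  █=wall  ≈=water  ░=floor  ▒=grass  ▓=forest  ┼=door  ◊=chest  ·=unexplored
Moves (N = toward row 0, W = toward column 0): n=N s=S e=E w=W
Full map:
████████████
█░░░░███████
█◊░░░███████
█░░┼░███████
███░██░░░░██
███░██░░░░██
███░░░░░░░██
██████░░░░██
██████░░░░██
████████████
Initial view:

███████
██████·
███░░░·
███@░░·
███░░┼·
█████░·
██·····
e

███████
██████·
██░░░░·
██◊@░░·
██░░┼░·
████░█·
█······

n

███████
███████
██████·
██░@░░·
██◊░░░·
██░░┼░·
████░█·

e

███████
███████
██████·
█░░@░█·
█◊░░░█·
█░░┼░█·
███░█··

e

███████
███████
██████·
░░░@██·
◊░░░██·
░░┼░██·
██░█···

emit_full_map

███████
█░░░@██
█◊░░░██
█░░┼░██
███░█··

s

███████
██████·
░░░░██·
◊░░@██·
░░┼░██·
██░██░·
·······

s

██████·
░░░░██·
◊░░░██·
░░┼@██·
██░██░·
·█░██░·
·······

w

███████
█░░░░██
█◊░░░██
█░░@░██
███░██░
·██░██░
·······

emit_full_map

███████
█░░░░██
█◊░░░██
█░░@░██
███░██░
·██░██░


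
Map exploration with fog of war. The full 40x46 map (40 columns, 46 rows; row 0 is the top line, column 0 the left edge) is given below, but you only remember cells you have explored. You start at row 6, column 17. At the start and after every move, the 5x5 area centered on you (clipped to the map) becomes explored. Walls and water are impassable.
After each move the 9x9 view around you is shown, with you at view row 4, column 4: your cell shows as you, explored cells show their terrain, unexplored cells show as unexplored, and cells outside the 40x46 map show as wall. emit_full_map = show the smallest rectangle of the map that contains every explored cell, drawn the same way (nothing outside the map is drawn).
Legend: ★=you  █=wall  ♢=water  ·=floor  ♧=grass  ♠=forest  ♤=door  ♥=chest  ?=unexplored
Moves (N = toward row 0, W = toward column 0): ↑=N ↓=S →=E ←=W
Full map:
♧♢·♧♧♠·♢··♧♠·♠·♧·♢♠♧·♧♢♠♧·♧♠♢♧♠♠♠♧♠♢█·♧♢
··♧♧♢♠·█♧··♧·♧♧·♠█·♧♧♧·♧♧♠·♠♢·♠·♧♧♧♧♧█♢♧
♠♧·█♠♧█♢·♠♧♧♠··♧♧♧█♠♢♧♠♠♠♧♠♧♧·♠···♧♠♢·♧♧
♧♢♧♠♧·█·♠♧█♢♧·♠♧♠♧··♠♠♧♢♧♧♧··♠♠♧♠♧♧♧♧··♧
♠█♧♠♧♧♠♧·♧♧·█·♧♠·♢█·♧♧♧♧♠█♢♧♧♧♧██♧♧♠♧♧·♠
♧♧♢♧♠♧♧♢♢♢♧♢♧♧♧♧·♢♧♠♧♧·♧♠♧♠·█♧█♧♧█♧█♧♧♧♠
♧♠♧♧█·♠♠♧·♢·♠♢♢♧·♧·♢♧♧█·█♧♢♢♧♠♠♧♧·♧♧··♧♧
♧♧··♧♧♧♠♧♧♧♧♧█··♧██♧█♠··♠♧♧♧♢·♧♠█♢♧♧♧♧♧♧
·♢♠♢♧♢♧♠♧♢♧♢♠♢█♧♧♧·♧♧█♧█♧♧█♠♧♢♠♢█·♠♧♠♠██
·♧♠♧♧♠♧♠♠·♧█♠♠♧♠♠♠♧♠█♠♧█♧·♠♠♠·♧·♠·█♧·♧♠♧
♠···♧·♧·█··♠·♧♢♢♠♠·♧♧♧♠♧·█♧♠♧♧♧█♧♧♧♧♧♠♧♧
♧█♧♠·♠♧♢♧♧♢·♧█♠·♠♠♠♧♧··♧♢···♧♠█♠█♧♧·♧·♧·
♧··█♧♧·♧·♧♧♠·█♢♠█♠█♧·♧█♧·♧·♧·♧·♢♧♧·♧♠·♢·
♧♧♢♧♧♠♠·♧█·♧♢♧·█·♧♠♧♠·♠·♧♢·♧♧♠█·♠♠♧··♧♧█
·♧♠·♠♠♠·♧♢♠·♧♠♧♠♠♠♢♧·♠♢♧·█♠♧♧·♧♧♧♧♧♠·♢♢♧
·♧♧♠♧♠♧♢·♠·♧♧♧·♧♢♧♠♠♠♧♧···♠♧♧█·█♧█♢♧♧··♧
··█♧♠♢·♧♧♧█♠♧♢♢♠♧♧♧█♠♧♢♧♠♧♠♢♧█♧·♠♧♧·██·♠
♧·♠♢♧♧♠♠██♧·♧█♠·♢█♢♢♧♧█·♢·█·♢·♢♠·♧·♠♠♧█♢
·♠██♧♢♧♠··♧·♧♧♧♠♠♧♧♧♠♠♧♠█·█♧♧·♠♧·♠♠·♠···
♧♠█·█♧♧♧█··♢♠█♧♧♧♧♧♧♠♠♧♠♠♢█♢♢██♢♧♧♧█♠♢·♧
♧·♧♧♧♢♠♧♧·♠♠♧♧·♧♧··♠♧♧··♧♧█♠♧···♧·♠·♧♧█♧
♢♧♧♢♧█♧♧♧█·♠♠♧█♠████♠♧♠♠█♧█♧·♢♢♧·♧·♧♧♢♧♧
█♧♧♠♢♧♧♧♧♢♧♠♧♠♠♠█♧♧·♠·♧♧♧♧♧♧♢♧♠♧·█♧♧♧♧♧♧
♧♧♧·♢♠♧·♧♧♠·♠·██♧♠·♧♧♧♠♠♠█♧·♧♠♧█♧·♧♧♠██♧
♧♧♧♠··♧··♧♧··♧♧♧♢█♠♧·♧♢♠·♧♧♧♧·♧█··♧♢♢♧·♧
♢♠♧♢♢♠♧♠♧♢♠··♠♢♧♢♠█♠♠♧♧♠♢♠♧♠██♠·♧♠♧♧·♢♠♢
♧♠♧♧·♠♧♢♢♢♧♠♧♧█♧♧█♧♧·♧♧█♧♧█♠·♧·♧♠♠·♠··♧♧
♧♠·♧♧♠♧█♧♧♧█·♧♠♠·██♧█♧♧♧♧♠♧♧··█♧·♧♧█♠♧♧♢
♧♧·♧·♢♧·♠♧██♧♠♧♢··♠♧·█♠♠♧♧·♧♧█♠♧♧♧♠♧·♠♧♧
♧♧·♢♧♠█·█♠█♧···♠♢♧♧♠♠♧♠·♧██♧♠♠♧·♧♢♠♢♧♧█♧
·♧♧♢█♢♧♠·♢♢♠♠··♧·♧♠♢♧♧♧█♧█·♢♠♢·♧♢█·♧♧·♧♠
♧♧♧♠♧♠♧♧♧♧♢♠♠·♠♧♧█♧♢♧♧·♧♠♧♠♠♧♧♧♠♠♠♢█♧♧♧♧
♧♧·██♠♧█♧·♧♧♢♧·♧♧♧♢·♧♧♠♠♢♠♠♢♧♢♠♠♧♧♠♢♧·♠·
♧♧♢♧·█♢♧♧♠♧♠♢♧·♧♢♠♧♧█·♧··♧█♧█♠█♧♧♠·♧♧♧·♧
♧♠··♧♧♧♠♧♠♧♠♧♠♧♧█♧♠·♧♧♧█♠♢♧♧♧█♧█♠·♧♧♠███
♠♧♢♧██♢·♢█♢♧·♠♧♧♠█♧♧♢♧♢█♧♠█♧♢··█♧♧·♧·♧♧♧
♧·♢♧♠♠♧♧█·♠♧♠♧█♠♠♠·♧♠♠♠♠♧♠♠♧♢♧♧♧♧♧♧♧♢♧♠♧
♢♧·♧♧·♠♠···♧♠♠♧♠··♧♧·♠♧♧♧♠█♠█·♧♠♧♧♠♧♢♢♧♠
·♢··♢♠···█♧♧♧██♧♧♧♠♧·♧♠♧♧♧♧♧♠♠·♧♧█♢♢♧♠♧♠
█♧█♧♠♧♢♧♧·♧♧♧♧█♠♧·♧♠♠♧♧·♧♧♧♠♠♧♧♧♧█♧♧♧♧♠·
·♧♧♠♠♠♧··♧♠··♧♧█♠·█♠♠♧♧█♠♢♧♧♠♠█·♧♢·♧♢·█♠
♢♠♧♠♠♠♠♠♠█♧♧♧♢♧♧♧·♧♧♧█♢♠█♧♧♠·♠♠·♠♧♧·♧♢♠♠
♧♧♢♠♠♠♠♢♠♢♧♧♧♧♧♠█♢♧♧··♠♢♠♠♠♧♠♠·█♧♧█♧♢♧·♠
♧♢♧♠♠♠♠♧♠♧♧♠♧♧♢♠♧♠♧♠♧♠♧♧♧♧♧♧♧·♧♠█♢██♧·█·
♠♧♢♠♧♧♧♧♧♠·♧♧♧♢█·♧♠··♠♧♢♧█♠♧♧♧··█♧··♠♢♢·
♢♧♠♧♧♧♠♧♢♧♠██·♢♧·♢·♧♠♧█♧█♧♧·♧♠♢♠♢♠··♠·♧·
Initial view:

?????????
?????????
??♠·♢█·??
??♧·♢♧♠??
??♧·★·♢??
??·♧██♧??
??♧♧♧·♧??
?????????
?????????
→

?????????
?????????
?♠·♢█·♧??
?♧·♢♧♠♧??
?♧·♧★♢♧??
?·♧██♧█??
?♧♧♧·♧♧??
?????????
?????????

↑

?????????
?????????
??♠♧··♠??
?♠·♢█·♧??
?♧·♢★♠♧??
?♧·♧·♢♧??
?·♧██♧█??
?♧♧♧·♧♧??
?????????

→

?????????
?????????
?♠♧··♠♠??
♠·♢█·♧♧??
♧·♢♧★♧♧??
♧·♧·♢♧♧??
·♧██♧█♠??
♧♧♧·♧♧???
?????????

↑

?????????
?????????
??♧█♠♢♧??
?♠♧··♠♠??
♠·♢█★♧♧??
♧·♢♧♠♧♧??
♧·♧·♢♧♧??
·♧██♧█♠??
♧♧♧·♧♧???

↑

█████████
?????????
??█·♧♧♧??
??♧█♠♢♧??
?♠♧·★♠♠??
♠·♢█·♧♧??
♧·♢♧♠♧♧??
♧·♧·♢♧♧??
·♧██♧█♠??

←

█████████
?????????
??♠█·♧♧♧?
??♧♧█♠♢♧?
??♠♧★·♠♠?
?♠·♢█·♧♧?
?♧·♢♧♠♧♧?
?♧·♧·♢♧♧?
?·♧██♧█♠?

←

█████████
?????????
??·♠█·♧♧♧
??♧♧♧█♠♢♧
??♧♠★··♠♠
??♠·♢█·♧♧
??♧·♢♧♠♧♧
??♧·♧·♢♧♧
??·♧██♧█♠

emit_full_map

·♠█·♧♧♧
♧♧♧█♠♢♧
♧♠★··♠♠
♠·♢█·♧♧
♧·♢♧♠♧♧
♧·♧·♢♧♧
·♧██♧█♠
♧♧♧·♧♧?

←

█████████
?????????
??♧·♠█·♧♧
??·♧♧♧█♠♢
??♠♧★♧··♠
??♧♠·♢█·♧
??♧♧·♢♧♠♧
???♧·♧·♢♧
???·♧██♧█

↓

?????????
??♧·♠█·♧♧
??·♧♧♧█♠♢
??♠♧♠♧··♠
??♧♠★♢█·♧
??♧♧·♢♧♠♧
??♢♧·♧·♢♧
???·♧██♧█
???♧♧♧·♧♧

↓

??♧·♠█·♧♧
??·♧♧♧█♠♢
??♠♧♠♧··♠
??♧♠·♢█·♧
??♧♧★♢♧♠♧
??♢♧·♧·♢♧
??··♧██♧█
???♧♧♧·♧♧
?????????

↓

??·♧♧♧█♠♢
??♠♧♠♧··♠
??♧♠·♢█·♧
??♧♧·♢♧♠♧
??♢♧★♧·♢♧
??··♧██♧█
??█♧♧♧·♧♧
?????????
?????????

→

?·♧♧♧█♠♢♧
?♠♧♠♧··♠♠
?♧♠·♢█·♧♧
?♧♧·♢♧♠♧♧
?♢♧·★·♢♧♧
?··♧██♧█♠
?█♧♧♧·♧♧?
?????????
?????????

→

·♧♧♧█♠♢♧?
♠♧♠♧··♠♠?
♧♠·♢█·♧♧?
♧♧·♢♧♠♧♧?
♢♧·♧★♢♧♧?
··♧██♧█♠?
█♧♧♧·♧♧??
?????????
?????????

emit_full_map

♧·♠█·♧♧♧
·♧♧♧█♠♢♧
♠♧♠♧··♠♠
♧♠·♢█·♧♧
♧♧·♢♧♠♧♧
♢♧·♧★♢♧♧
··♧██♧█♠
█♧♧♧·♧♧?

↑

♧·♠█·♧♧♧?
·♧♧♧█♠♢♧?
♠♧♠♧··♠♠?
♧♠·♢█·♧♧?
♧♧·♢★♠♧♧?
♢♧·♧·♢♧♧?
··♧██♧█♠?
█♧♧♧·♧♧??
?????????

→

·♠█·♧♧♧??
♧♧♧█♠♢♧??
♧♠♧··♠♠??
♠·♢█·♧♧??
♧·♢♧★♧♧??
♧·♧·♢♧♧??
·♧██♧█♠??
♧♧♧·♧♧???
?????????

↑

?????????
·♠█·♧♧♧??
♧♧♧█♠♢♧??
♧♠♧··♠♠??
♠·♢█★♧♧??
♧·♢♧♠♧♧??
♧·♧·♢♧♧??
·♧██♧█♠??
♧♧♧·♧♧???

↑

█████████
?????????
·♠█·♧♧♧??
♧♧♧█♠♢♧??
♧♠♧·★♠♠??
♠·♢█·♧♧??
♧·♢♧♠♧♧??
♧·♧·♢♧♧??
·♧██♧█♠??

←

█████████
?????????
♧·♠█·♧♧♧?
·♧♧♧█♠♢♧?
♠♧♠♧★·♠♠?
♧♠·♢█·♧♧?
♧♧·♢♧♠♧♧?
♢♧·♧·♢♧♧?
··♧██♧█♠?

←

█████████
?????????
?♧·♠█·♧♧♧
?·♧♧♧█♠♢♧
?♠♧♠★··♠♠
?♧♠·♢█·♧♧
?♧♧·♢♧♠♧♧
?♢♧·♧·♢♧♧
?··♧██♧█♠

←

█████████
?????????
??♧·♠█·♧♧
??·♧♧♧█♠♢
??♠♧★♧··♠
??♧♠·♢█·♧
??♧♧·♢♧♠♧
??♢♧·♧·♢♧
??··♧██♧█

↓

?????????
??♧·♠█·♧♧
??·♧♧♧█♠♢
??♠♧♠♧··♠
??♧♠★♢█·♧
??♧♧·♢♧♠♧
??♢♧·♧·♢♧
??··♧██♧█
??█♧♧♧·♧♧

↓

??♧·♠█·♧♧
??·♧♧♧█♠♢
??♠♧♠♧··♠
??♧♠·♢█·♧
??♧♧★♢♧♠♧
??♢♧·♧·♢♧
??··♧██♧█
??█♧♧♧·♧♧
?????????

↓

??·♧♧♧█♠♢
??♠♧♠♧··♠
??♧♠·♢█·♧
??♧♧·♢♧♠♧
??♢♧★♧·♢♧
??··♧██♧█
??█♧♧♧·♧♧
?????????
?????????

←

???·♧♧♧█♠
???♠♧♠♧··
??·♧♠·♢█·
??♧♧♧·♢♧♠
??♢♢★·♧·♢
??█··♧██♧
??♢█♧♧♧·♧
?????????
?????????

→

??·♧♧♧█♠♢
??♠♧♠♧··♠
?·♧♠·♢█·♧
?♧♧♧·♢♧♠♧
?♢♢♧★♧·♢♧
?█··♧██♧█
?♢█♧♧♧·♧♧
?????????
?????????

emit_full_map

?♧·♠█·♧♧♧
?·♧♧♧█♠♢♧
?♠♧♠♧··♠♠
·♧♠·♢█·♧♧
♧♧♧·♢♧♠♧♧
♢♢♧★♧·♢♧♧
█··♧██♧█♠
♢█♧♧♧·♧♧?

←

???·♧♧♧█♠
???♠♧♠♧··
??·♧♠·♢█·
??♧♧♧·♢♧♠
??♢♢★·♧·♢
??█··♧██♧
??♢█♧♧♧·♧
?????????
?????????

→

??·♧♧♧█♠♢
??♠♧♠♧··♠
?·♧♠·♢█·♧
?♧♧♧·♢♧♠♧
?♢♢♧★♧·♢♧
?█··♧██♧█
?♢█♧♧♧·♧♧
?????????
?????????

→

?·♧♧♧█♠♢♧
?♠♧♠♧··♠♠
·♧♠·♢█·♧♧
♧♧♧·♢♧♠♧♧
♢♢♧·★·♢♧♧
█··♧██♧█♠
♢█♧♧♧·♧♧?
?????????
?????????


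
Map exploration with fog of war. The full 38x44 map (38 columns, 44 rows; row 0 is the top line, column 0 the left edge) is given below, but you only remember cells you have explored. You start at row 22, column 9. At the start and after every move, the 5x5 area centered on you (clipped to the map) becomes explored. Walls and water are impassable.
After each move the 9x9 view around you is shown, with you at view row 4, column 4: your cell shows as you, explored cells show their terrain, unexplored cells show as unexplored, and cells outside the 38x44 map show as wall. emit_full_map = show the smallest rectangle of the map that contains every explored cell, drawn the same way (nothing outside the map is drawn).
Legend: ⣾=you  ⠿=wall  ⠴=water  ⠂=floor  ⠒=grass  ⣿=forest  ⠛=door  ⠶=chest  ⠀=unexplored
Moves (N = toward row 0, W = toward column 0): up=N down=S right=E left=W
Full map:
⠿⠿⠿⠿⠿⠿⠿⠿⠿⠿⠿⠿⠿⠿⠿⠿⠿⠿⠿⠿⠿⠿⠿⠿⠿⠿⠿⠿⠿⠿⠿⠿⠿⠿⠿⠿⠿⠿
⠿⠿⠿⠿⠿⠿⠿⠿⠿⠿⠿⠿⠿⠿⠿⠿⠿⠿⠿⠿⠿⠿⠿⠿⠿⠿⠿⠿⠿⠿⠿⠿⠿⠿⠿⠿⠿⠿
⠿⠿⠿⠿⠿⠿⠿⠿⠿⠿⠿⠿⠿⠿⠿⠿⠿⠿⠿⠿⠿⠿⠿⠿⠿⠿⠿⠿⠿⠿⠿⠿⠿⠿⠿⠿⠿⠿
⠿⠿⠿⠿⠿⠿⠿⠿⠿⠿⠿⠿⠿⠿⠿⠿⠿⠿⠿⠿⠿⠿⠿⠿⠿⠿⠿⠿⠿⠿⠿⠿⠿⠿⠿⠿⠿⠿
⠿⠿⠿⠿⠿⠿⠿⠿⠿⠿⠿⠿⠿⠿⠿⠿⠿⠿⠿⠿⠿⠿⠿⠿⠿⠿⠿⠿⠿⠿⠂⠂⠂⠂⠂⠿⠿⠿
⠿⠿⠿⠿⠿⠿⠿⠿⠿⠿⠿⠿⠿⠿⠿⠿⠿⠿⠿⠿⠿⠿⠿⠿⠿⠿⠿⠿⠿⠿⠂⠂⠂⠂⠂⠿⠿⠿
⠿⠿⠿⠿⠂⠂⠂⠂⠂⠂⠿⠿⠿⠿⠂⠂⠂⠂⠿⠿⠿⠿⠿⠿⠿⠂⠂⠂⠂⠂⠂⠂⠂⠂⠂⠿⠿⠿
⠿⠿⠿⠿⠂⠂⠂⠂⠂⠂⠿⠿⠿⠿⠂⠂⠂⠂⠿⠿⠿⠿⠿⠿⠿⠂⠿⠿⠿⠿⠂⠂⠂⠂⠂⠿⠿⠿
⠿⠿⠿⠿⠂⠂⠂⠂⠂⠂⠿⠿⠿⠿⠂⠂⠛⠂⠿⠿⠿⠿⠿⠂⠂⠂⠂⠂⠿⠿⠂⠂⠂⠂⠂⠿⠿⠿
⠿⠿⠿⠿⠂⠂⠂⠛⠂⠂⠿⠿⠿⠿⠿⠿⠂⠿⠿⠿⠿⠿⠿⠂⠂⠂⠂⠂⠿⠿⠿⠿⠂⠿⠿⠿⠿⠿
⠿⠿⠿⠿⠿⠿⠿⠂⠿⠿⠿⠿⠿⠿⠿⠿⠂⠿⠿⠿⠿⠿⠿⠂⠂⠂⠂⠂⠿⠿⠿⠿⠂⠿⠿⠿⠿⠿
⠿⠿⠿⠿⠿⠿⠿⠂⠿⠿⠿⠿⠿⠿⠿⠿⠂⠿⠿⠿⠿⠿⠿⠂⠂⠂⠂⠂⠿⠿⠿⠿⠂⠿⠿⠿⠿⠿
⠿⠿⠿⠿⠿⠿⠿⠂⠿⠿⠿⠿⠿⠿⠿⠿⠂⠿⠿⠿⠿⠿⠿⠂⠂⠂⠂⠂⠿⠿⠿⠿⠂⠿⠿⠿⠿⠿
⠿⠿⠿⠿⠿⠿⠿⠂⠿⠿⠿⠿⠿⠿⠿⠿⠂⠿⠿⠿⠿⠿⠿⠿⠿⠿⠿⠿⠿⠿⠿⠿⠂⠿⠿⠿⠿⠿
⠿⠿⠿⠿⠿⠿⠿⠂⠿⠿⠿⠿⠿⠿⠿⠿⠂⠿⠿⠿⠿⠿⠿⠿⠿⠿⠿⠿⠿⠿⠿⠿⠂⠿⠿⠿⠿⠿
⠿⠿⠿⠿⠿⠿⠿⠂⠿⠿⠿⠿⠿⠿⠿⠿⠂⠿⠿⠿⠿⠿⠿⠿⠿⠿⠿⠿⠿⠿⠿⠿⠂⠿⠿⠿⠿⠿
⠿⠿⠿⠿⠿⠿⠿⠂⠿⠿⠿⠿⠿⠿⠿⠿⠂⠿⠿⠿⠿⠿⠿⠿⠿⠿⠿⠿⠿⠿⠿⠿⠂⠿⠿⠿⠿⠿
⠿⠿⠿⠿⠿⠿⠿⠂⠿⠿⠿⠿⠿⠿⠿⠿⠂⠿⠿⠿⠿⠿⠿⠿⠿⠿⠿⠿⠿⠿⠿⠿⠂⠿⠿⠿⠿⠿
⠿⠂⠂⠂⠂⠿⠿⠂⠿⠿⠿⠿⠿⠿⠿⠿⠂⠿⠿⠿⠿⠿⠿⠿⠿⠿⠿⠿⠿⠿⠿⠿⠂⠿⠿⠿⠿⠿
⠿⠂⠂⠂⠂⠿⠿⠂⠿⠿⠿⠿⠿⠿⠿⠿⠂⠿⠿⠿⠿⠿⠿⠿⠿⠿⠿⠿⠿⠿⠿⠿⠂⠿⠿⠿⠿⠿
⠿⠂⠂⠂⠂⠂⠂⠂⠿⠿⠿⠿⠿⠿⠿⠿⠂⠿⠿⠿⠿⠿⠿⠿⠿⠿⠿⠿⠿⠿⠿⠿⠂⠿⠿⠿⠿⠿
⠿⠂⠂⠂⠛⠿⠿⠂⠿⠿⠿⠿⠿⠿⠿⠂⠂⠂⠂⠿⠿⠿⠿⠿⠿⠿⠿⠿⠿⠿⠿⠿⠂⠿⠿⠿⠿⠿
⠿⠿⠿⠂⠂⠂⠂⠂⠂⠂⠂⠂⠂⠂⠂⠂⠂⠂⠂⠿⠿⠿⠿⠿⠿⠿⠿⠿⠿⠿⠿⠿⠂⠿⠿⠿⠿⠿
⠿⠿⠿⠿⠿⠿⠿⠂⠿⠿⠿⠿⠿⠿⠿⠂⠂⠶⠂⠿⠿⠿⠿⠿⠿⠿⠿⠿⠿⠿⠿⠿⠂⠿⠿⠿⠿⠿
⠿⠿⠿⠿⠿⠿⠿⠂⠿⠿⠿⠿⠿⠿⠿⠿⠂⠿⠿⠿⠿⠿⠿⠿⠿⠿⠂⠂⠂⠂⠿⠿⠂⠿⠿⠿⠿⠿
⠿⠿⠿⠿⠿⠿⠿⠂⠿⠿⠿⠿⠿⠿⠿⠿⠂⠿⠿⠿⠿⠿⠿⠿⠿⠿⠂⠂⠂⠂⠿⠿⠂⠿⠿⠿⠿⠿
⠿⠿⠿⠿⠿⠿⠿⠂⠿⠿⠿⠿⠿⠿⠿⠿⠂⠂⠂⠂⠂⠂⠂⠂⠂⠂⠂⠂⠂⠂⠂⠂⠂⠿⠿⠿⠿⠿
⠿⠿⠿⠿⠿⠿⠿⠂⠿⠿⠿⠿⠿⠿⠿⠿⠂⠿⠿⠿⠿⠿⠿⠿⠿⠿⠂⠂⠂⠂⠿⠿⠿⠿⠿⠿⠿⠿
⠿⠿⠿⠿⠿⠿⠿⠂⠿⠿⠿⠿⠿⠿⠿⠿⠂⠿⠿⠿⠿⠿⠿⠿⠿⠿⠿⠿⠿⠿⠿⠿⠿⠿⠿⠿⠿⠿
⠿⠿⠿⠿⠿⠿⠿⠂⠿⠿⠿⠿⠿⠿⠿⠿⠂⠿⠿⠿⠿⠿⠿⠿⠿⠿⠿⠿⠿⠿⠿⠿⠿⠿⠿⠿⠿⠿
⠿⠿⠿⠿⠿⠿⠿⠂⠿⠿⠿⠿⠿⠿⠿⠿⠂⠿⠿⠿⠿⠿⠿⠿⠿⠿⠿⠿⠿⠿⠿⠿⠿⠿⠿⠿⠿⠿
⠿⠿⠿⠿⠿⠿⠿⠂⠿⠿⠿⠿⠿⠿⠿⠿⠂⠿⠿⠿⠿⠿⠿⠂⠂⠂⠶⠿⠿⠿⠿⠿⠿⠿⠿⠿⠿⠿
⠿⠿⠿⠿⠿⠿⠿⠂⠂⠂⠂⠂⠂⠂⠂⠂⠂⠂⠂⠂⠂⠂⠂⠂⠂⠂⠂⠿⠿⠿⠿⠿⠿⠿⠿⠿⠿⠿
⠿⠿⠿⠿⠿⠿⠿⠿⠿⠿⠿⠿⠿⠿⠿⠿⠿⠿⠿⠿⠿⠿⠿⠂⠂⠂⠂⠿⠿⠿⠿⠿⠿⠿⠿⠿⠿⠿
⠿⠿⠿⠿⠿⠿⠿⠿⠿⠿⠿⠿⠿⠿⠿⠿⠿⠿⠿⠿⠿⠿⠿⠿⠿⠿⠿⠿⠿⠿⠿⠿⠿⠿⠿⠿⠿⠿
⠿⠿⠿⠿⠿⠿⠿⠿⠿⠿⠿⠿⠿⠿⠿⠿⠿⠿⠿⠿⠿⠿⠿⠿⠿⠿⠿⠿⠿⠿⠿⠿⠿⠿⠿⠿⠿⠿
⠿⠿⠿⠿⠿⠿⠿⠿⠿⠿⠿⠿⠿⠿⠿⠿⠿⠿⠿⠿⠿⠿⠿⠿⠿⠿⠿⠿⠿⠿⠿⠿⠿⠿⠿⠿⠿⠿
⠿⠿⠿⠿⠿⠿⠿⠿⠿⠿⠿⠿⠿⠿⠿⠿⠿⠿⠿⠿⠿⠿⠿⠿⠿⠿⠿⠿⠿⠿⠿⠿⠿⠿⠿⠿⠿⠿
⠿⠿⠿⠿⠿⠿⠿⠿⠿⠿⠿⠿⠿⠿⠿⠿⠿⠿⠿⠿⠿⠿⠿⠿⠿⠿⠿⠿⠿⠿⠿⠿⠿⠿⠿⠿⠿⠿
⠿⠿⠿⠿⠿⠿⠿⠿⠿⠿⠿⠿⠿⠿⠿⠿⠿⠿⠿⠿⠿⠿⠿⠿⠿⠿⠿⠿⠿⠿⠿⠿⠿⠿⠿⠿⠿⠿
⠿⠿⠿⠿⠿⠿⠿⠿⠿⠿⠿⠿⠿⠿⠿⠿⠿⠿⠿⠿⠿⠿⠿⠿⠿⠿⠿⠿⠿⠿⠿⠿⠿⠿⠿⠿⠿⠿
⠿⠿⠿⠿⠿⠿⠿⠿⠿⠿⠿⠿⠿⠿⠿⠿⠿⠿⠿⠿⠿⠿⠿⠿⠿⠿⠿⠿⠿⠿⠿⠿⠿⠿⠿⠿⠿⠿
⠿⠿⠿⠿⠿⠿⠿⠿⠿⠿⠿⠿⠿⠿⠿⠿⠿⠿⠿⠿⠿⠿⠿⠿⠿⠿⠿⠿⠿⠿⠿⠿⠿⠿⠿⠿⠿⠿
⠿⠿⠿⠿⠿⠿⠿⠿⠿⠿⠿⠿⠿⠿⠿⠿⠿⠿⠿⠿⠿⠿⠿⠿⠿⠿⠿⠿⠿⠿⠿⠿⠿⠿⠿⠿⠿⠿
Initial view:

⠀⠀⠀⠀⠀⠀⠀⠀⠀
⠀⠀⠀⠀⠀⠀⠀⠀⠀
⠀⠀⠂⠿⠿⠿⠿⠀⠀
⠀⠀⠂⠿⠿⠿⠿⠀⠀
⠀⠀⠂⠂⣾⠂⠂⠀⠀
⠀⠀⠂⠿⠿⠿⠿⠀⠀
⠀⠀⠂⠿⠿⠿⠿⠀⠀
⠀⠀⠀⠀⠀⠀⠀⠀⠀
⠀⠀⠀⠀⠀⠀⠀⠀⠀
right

⠀⠀⠀⠀⠀⠀⠀⠀⠀
⠀⠀⠀⠀⠀⠀⠀⠀⠀
⠀⠂⠿⠿⠿⠿⠿⠀⠀
⠀⠂⠿⠿⠿⠿⠿⠀⠀
⠀⠂⠂⠂⣾⠂⠂⠀⠀
⠀⠂⠿⠿⠿⠿⠿⠀⠀
⠀⠂⠿⠿⠿⠿⠿⠀⠀
⠀⠀⠀⠀⠀⠀⠀⠀⠀
⠀⠀⠀⠀⠀⠀⠀⠀⠀

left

⠀⠀⠀⠀⠀⠀⠀⠀⠀
⠀⠀⠀⠀⠀⠀⠀⠀⠀
⠀⠀⠂⠿⠿⠿⠿⠿⠀
⠀⠀⠂⠿⠿⠿⠿⠿⠀
⠀⠀⠂⠂⣾⠂⠂⠂⠀
⠀⠀⠂⠿⠿⠿⠿⠿⠀
⠀⠀⠂⠿⠿⠿⠿⠿⠀
⠀⠀⠀⠀⠀⠀⠀⠀⠀
⠀⠀⠀⠀⠀⠀⠀⠀⠀

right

⠀⠀⠀⠀⠀⠀⠀⠀⠀
⠀⠀⠀⠀⠀⠀⠀⠀⠀
⠀⠂⠿⠿⠿⠿⠿⠀⠀
⠀⠂⠿⠿⠿⠿⠿⠀⠀
⠀⠂⠂⠂⣾⠂⠂⠀⠀
⠀⠂⠿⠿⠿⠿⠿⠀⠀
⠀⠂⠿⠿⠿⠿⠿⠀⠀
⠀⠀⠀⠀⠀⠀⠀⠀⠀
⠀⠀⠀⠀⠀⠀⠀⠀⠀

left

⠀⠀⠀⠀⠀⠀⠀⠀⠀
⠀⠀⠀⠀⠀⠀⠀⠀⠀
⠀⠀⠂⠿⠿⠿⠿⠿⠀
⠀⠀⠂⠿⠿⠿⠿⠿⠀
⠀⠀⠂⠂⣾⠂⠂⠂⠀
⠀⠀⠂⠿⠿⠿⠿⠿⠀
⠀⠀⠂⠿⠿⠿⠿⠿⠀
⠀⠀⠀⠀⠀⠀⠀⠀⠀
⠀⠀⠀⠀⠀⠀⠀⠀⠀


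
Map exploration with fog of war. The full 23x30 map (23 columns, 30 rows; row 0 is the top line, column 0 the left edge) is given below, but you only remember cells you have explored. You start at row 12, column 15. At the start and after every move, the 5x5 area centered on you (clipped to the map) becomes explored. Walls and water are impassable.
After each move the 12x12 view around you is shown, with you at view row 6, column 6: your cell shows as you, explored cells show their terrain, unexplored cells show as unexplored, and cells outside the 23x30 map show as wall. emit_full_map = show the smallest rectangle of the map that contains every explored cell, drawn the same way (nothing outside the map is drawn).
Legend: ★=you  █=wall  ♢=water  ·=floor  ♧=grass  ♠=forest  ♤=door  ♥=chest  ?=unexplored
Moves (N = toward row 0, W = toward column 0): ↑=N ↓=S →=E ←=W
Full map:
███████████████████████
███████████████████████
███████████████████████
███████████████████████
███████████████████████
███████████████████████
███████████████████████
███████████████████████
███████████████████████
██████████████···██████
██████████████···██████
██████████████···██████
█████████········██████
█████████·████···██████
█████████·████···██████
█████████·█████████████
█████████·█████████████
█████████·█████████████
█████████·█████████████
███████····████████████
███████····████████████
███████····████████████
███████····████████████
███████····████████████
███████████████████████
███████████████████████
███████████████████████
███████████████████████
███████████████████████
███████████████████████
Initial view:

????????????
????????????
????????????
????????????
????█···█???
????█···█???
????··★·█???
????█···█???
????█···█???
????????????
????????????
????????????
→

????????????
????????????
????????????
????????????
???█···██???
???█···██???
???···★██???
???█···██???
???█···██???
????????????
????????????
????????????

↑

????????????
????????????
????????????
????????????
????···██???
???█···██???
???█··★██???
???····██???
???█···██???
???█···██???
????????????
????????????

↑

????????????
????????????
????????????
????????????
????█████???
????···██???
???█··★██???
???█···██???
???····██???
???█···██???
???█···██???
????????????

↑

????????????
????????????
????????????
????????????
????█████???
????█████???
????··★██???
???█···██???
???█···██???
???····██???
???█···██???
???█···██???

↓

????????????
????????????
????????????
????█████???
????█████???
????···██???
???█··★██???
???█···██???
???····██???
???█···██???
???█···██???
????????????

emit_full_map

?█████
?█████
?···██
█··★██
█···██
····██
█···██
█···██

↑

????????????
????????????
????????????
????????????
????█████???
????█████???
????··★██???
???█···██???
???█···██???
???····██???
???█···██???
???█···██???

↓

????????????
????????????
????????????
????█████???
????█████???
????···██???
???█··★██???
???█···██???
???····██???
???█···██???
???█···██???
????????????

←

????????????
????????????
????????????
?????█████??
????██████??
????█···██??
????█·★·██??
????█···██??
????····██??
????█···██??
????█···██??
????????????

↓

????????????
????????????
?????█████??
????██████??
????█···██??
????█···██??
????█·★·██??
????····██??
????█···██??
????█···██??
????????????
????????????

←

????????????
????????????
??????█████?
?????██████?
????██···██?
????██···██?
????██★··██?
????·····██?
????██···██?
?????█···██?
????????????
????????????

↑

????????????
????????????
????????????
??????█████?
????███████?
????██···██?
????██★··██?
????██···██?
????·····██?
????██···██?
?????█···██?
????????????

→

????????????
????????????
????????????
?????█████??
???███████??
???██···██??
???██·★·██??
???██···██??
???·····██??
???██···██??
????█···██??
????????????

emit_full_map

??█████
███████
██···██
██·★·██
██···██
·····██
██···██
?█···██

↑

????????????
????????????
????????????
????????????
????██████??
???███████??
???██·★·██??
???██···██??
???██···██??
???·····██??
???██···██??
????█···██??

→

????????????
????????????
????????????
????????????
???██████???
??███████???
??██··★██???
??██···██???
??██···██???
??·····██???
??██···██???
???█···██???

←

????????????
????????????
????????????
????????????
????██████??
???███████??
???██·★·██??
???██···██??
???██···██??
???·····██??
???██···██??
????█···██??

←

????????????
????????????
????????????
????????????
????███████?
????███████?
????██★··██?
????██···██?
????██···██?
????·····██?
????██···██?
?????█···██?

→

????????????
????????????
????????????
????????????
???███████??
???███████??
???██·★·██??
???██···██??
???██···██??
???·····██??
???██···██??
????█···██??

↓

????????????
????????????
????????????
???███████??
???███████??
???██···██??
???██·★·██??
???██···██??
???·····██??
???██···██??
????█···██??
????????????

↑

????????????
????????????
????????????
????????????
???███████??
???███████??
???██·★·██??
???██···██??
???██···██??
???·····██??
???██···██??
????█···██??

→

????????????
????????????
????????????
????????????
??███████???
??███████???
??██··★██???
??██···██???
??██···██???
??·····██???
??██···██???
???█···██???


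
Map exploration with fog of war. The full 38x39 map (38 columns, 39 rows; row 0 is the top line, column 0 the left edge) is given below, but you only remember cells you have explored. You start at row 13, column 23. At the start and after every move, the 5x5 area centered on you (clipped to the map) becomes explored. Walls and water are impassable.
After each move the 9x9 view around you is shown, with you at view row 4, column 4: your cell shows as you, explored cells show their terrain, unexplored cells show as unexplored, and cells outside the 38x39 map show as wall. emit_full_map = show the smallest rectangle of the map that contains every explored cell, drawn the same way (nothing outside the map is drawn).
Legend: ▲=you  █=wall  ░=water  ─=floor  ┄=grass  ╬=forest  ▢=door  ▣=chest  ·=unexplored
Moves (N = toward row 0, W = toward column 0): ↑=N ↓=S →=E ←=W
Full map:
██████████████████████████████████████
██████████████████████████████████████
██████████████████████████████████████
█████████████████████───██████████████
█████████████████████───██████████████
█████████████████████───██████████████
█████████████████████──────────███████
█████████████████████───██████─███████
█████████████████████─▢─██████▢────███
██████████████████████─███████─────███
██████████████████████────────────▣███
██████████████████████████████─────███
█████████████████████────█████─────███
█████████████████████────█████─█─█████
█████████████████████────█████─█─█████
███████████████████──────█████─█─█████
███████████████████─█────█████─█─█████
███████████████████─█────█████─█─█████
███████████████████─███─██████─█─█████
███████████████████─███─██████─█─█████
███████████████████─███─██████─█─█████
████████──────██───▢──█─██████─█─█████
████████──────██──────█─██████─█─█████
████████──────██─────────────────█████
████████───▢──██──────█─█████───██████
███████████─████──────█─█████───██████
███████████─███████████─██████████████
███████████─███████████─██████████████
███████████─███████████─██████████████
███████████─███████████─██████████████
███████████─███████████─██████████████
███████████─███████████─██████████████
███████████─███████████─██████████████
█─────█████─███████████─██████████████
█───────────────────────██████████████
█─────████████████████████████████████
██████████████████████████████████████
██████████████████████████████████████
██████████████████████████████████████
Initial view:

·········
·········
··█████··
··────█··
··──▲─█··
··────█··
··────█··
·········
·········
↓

·········
··█████··
··────█··
··────█··
··──▲─█··
··────█··
··────█··
·········
·········

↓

··█████··
··────█··
··────█··
··────█··
··──▲─█··
··────█··
··────█··
·········
·········

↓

··────█··
··────█··
··────█··
··────█··
··──▲─█··
··────█··
··██─██··
·········
·········

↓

··────█··
··────█··
··────█··
··────█··
··──▲─█··
··██─██··
··██─██··
·········
·········

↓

··────█··
··────█··
··────█··
··────█··
··██▲██··
··██─██··
··██─██··
·········
·········

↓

··────█··
··────█··
··────█··
··██─██··
··██▲██··
··██─██··
··─█─██··
·········
·········

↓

··────█··
··────█··
··██─██··
··██─██··
··██▲██··
··─█─██··
··─█─██··
·········
·········

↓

··────█··
··██─██··
··██─██··
··██─██··
··─█▲██··
··─█─██··
··─────··
·········
·········

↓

··██─██··
··██─██··
··██─██··
··─█─██··
··─█▲██··
··─────··
··─█─██··
·········
·········

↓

··██─██··
··██─██··
··─█─██··
··─█─██··
··──▲──··
··─█─██··
··─█─██··
·········
·········

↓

··██─██··
··─█─██··
··─█─██··
··─────··
··─█▲██··
··─█─██··
··██─██··
·········
·········

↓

··─█─██··
··─█─██··
··─────··
··─█─██··
··─█▲██··
··██─██··
··██─██··
·········
·········

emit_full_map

█████
────█
────█
────█
────█
────█
────█
██─██
██─██
██─██
─█─██
─█─██
─────
─█─██
─█▲██
██─██
██─██

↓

··─█─██··
··─────··
··─█─██··
··─█─██··
··██▲██··
··██─██··
··██─██··
·········
·········

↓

··─────··
··─█─██··
··─█─██··
··██─██··
··██▲██··
··██─██··
··██─██··
·········
·········

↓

··─█─██··
··─█─██··
··██─██··
··██─██··
··██▲██··
··██─██··
··██─██··
·········
·········

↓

··─█─██··
··██─██··
··██─██··
··██─██··
··██▲██··
··██─██··
··██─██··
·········
·········

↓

··██─██··
··██─██··
··██─██··
··██─██··
··██▲██··
··██─██··
··██─██··
·········
·········

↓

··██─██··
··██─██··
··██─██··
··██─██··
··██▲██··
··██─██··
··██─██··
·········
·········

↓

··██─██··
··██─██··
··██─██··
··██─██··
··██▲██··
··██─██··
··───██··
·········
·········

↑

··██─██··
··██─██··
··██─██··
··██─██··
··██▲██··
··██─██··
··██─██··
··───██··
·········

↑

··██─██··
··██─██··
··██─██··
··██─██··
··██▲██··
··██─██··
··██─██··
··██─██··
··───██··

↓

··██─██··
··██─██··
··██─██··
··██─██··
··██▲██··
··██─██··
··██─██··
··───██··
·········

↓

··██─██··
··██─██··
··██─██··
··██─██··
··██▲██··
··██─██··
··───██··
·········
·········
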